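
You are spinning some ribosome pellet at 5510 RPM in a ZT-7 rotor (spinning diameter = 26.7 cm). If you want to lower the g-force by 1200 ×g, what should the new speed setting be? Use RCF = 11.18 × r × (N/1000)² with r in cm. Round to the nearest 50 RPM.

N₂ ≈ 4700 RPM

r = 26.7 / 2 = 13.35 cm
Current RCF = 11.18 × 13.35 × (5.51)² = 11.18 × 13.35 × 30.3601 ≈ 4,531.3 × g
Target RCF = 4,531.3 − 1,200 = 3,331.3 × g
(N/1000)² = 3,331.3 / 149.253 = 22.31982
N = 1000 × √22.31982 ≈ 4,724.4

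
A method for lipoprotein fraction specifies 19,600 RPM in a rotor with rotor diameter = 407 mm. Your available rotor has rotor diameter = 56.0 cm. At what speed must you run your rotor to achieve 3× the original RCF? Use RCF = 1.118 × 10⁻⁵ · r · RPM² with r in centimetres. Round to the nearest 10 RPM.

Original rotor: r = 407 mm / 2 = 203.5 mm = 20.35 cm
RCF = 1.118 × 10⁻⁵ × r × N²
RCF_original = 1.118 × 10⁻⁵ × 20.35 × (19600)² = 1.118 × 10⁻⁵ × 20.35 × 384,160,000 ≈ 87,401.4 × g
Target RCF = 3 × 87,401.4 ≈ 262,204.2 × g
Your rotor: r = 56.0 / 2 = 28 cm
262,204.2 = 1.118 × 10⁻⁵ × 28 × N²
N² = 262,204.2 / (31.304 × 10⁻⁵) = 837,606,057
N ≈ √837,606,057 ≈ 28,941.4

28940 RPM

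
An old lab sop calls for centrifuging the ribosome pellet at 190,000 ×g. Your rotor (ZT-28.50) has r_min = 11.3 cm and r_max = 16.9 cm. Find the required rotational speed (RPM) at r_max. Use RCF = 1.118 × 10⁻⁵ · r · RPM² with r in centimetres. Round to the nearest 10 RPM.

Use r_max = 16.9 cm.
190,000 = 1.118 × 10⁻⁵ × 16.9 × N²
N² = 190,000 / (18.8942 × 10⁻⁵) = 1,005,599,602
N ≈ √1,005,599,602 ≈ 31,711.2

N ≈ 31710 RPM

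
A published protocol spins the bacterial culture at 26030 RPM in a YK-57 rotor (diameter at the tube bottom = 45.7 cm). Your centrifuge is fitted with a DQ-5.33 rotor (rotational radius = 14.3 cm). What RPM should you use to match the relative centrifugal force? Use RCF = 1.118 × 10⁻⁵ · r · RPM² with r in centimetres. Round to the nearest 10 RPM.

Original rotor: r = 45.7 / 2 = 22.85 cm
RCF = 1.118 × 10⁻⁵ × r × N²
RCF_original = 1.118 × 10⁻⁵ × 22.85 × (26030)² = 1.118 × 10⁻⁵ × 22.85 × 677,560,900 ≈ 173,091.7 × g
173,091.7 = 1.118 × 10⁻⁵ × 14.3 × N²
N² = 173,091.7 / (15.9874 × 10⁻⁵) = 1,082,675,732
N ≈ √1,082,675,732 ≈ 32,904.0

≈ 32900 RPM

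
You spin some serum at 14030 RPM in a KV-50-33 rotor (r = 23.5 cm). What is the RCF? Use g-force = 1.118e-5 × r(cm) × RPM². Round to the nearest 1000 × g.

≈ 52000 ×g

RCF = 1.118 × 10⁻⁵ × 23.5 × (14030)² = 1.118 × 10⁻⁵ × 23.5 × 196,840,900 ≈ 51,716 × g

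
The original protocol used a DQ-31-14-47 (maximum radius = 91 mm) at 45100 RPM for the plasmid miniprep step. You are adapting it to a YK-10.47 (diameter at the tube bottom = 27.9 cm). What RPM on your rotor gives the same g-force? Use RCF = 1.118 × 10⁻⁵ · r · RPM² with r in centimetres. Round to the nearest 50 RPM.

36450 RPM

Original rotor: r = 91 mm = 9.1 cm
RCF = 1.118 × 10⁻⁵ × r × N²
RCF_original = 1.118 × 10⁻⁵ × 9.1 × (45100)² = 1.118 × 10⁻⁵ × 9.1 × 2,034,010,000 ≈ 206,936.1 × g
Your rotor: r = 27.9 / 2 = 13.95 cm
206,936.1 = 1.118 × 10⁻⁵ × 13.95 × N²
N² = 206,936.1 / (15.5961 × 10⁻⁵) = 1,326,845,173
N ≈ √1,326,845,173 ≈ 36,425.9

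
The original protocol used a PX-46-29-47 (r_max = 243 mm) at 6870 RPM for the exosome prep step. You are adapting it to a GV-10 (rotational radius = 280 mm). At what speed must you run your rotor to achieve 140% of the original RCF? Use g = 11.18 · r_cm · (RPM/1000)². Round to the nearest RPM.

≈ 7573 RPM

Original rotor: r = 243 mm = 24.3 cm
RCF_original = 11.18 × 24.3 × (6.87)² = 11.18 × 24.3 × 47.1969 ≈ 12,822.2 × g
Target RCF = 1.4 × 12,822.2 ≈ 17,951.1 × g
Your rotor: r = 280 mm = 28.0 cm
17,951.1 = 11.18 × 28 × (N/1000)²
(N/1000)² = 17,951.1 / 313.04 = 57.34443
N = 1000 × √57.34443 ≈ 7,572.6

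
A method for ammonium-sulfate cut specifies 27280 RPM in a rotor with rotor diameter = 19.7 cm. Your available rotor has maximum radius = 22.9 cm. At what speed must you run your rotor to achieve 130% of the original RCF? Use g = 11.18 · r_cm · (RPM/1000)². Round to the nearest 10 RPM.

20400 RPM

Original rotor: r = 19.7 / 2 = 9.85 cm
RCF = 11.18 × r × (N/1000)²
RCF_original = 11.18 × 9.85 × (27.28)² = 11.18 × 9.85 × 744.1984 ≈ 81,953.4 × g
Target RCF = 1.3 × 81,953.4 ≈ 106,539.4 × g
106,539.4 = 11.18 × 22.9 × (N/1000)²
(N/1000)² = 106,539.4 / 256.022 = 416.1338
N = 1000 × √416.1338 ≈ 20,399.4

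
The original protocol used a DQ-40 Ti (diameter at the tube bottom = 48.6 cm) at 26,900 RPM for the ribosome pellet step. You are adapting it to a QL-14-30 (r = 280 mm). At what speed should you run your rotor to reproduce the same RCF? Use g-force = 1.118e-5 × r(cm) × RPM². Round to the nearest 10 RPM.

≈ 25060 RPM

Original rotor: r = 48.6 / 2 = 24.3 cm
RCF = 1.118 × 10⁻⁵ × r × N²
RCF_original = 1.118 × 10⁻⁵ × 24.3 × (26900)² = 1.118 × 10⁻⁵ × 24.3 × 723,610,000 ≈ 196,586 × g
Your rotor: r = 280 mm = 28.0 cm
196,586 = 1.118 × 10⁻⁵ × 28 × N²
N² = 196,586 / (31.304 × 10⁻⁵) = 627,990,033
N ≈ √627,990,033 ≈ 25,059.7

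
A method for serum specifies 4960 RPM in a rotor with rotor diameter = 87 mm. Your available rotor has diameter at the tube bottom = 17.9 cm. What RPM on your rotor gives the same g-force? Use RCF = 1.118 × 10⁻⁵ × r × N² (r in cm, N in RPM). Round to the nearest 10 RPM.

3460 RPM

Original rotor: r = 87 mm / 2 = 43.5 mm = 4.35 cm
RCF_original = 1.118 × 10⁻⁵ × 4.35 × (4960)² = 1.118 × 10⁻⁵ × 4.35 × 24,601,600 ≈ 1,196.4 × g
Your rotor: r = 17.9 / 2 = 8.95 cm
1,196.4 = 1.118 × 10⁻⁵ × 8.95 × N²
N² = 1,196.4 / (10.0061 × 10⁻⁵) = 11,956,706
N ≈ √11,956,706 ≈ 3,457.8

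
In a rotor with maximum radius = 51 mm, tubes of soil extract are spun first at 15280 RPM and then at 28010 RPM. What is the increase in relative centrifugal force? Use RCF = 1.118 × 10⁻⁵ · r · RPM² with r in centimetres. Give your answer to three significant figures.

31400 g

r = 51 mm = 5.1 cm
RCF₁ = 1.118 × 10⁻⁵ × 5.1 × (15280)² = 1.118 × 10⁻⁵ × 5.1 × 233,478,400 ≈ 13,312.5 × g
RCF₂ = 1.118 × 10⁻⁵ × 5.1 × (28010)² = 1.118 × 10⁻⁵ × 5.1 × 784,560,100 ≈ 44,734 × g
Increase = 44,734 − 13,312.5 = 31,421.5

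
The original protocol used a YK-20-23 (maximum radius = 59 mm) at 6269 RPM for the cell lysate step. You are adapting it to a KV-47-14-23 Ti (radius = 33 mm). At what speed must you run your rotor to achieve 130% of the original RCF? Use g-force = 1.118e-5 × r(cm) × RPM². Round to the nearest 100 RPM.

Original rotor: r = 59 mm = 5.9 cm
RCF_original = 1.118 × 10⁻⁵ × 5.9 × (6269)² = 1.118 × 10⁻⁵ × 5.9 × 39,300,361 ≈ 2,592.3 × g
Target RCF = 1.3 × 2,592.3 ≈ 3,370 × g
Your rotor: r = 33 mm = 3.3 cm
3,370 = 1.118 × 10⁻⁵ × 3.3 × N²
N² = 3,370 / (3.6894 × 10⁻⁵) = 91,342,766
N ≈ √91,342,766 ≈ 9,557.3

9600 RPM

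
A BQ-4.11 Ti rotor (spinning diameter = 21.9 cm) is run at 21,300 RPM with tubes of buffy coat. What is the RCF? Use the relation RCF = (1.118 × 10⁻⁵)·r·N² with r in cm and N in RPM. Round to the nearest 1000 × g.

RCF ≈ 56000 × g

r = 21.9 / 2 = 10.95 cm
RCF = 1.118 × 10⁻⁵ × r × N²
RCF = 1.118 × 10⁻⁵ × 10.95 × (21300)² = 1.118 × 10⁻⁵ × 10.95 × 453,690,000 ≈ 55,541.2 × g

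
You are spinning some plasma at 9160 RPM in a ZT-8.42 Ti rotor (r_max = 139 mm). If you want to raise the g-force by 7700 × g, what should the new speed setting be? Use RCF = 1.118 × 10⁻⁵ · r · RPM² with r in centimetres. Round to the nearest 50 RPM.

r = 139 mm = 13.9 cm
Current RCF = 1.118 × 10⁻⁵ × 13.9 × (9160)² = 1.118 × 10⁻⁵ × 13.9 × 83,905,600 ≈ 13,039.1 × g
Target RCF = 13,039.1 + 7,700 = 20,739.1 × g
N² = 20,739.1 / (15.5402 × 10⁻⁵) = 133,454,524
N ≈ √133,454,524 ≈ 11,552.3

11550 RPM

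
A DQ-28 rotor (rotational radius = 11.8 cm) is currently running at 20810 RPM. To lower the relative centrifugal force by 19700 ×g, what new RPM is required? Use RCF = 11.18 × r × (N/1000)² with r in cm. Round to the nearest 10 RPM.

Current RCF = 11.18 × 11.8 × (20.81)² = 11.18 × 11.8 × 433.0561 ≈ 57,130.5 × g
Target RCF = 57,130.5 − 19,700 = 37,430.5 × g
(N/1000)² = 37,430.5 / 131.924 = 283.7278
N = 1000 × √283.7278 ≈ 16,844.2

16840 RPM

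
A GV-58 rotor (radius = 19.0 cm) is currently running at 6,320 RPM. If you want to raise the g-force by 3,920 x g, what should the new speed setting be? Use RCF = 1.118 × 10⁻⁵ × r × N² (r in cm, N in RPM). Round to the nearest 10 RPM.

N₂ ≈ 7640 RPM

Current RCF = 1.118 × 10⁻⁵ × 19 × (6320)² = 1.118 × 10⁻⁵ × 19 × 39,942,400 ≈ 8,484.6 × g
Target RCF = 8,484.6 + 3,920 = 12,404.6 × g
N² = 12,404.6 / (21.242 × 10⁻⁵) = 58,396,573
N ≈ √58,396,573 ≈ 7,641.8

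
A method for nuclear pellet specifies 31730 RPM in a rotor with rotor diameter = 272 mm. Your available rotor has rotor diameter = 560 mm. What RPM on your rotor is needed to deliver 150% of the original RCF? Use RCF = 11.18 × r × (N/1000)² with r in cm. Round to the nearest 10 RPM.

Original rotor: r = 272 mm / 2 = 136 mm = 13.6 cm
RCF = 11.18 × r × (N/1000)²
RCF_original = 11.18 × 13.6 × (31.73)² = 11.18 × 13.6 × 1,006.7929 ≈ 153,080.8 × g
Target RCF = 1.5 × 153,080.8 ≈ 229,621.2 × g
Your rotor: r = 560 mm / 2 = 280 mm = 28 cm
229,621.2 = 11.18 × 28 × (N/1000)²
(N/1000)² = 229,621.2 / 313.04 = 733.5203
N = 1000 × √733.5203 ≈ 27,083.6

≈ 27080 RPM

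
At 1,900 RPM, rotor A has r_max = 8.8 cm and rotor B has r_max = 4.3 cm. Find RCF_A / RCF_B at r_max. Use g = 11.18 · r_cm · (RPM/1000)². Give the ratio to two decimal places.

At fixed N, RCF ∝ r, so RCF_A/RCF_B = r_A/r_B = 8.8 / 4.3 = 2.0465.

2.05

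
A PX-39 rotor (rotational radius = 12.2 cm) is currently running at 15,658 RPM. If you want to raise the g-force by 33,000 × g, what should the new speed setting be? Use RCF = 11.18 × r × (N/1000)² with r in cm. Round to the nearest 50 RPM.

Current RCF = 11.18 × 12.2 × (15.658)² = 11.18 × 12.2 × 245.172964 ≈ 33,440.6 × g
Target RCF = 33,440.6 + 33,000 = 66,440.6 × g
(N/1000)² = 66,440.6 / 136.396 = 487.1155
N = 1000 × √487.1155 ≈ 22,070.7

N₂ ≈ 22050 RPM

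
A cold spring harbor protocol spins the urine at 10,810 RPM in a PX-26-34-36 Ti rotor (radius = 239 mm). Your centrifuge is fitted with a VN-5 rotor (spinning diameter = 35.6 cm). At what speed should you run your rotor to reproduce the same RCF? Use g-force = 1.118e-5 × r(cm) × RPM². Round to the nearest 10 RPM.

Original rotor: r = 239 mm = 23.9 cm
RCF = 1.118 × 10⁻⁵ × r × N²
RCF_original = 1.118 × 10⁻⁵ × 23.9 × (10810)² = 1.118 × 10⁻⁵ × 23.9 × 116,856,100 ≈ 31,224.2 × g
Your rotor: r = 35.6 / 2 = 17.8 cm
31,224.2 = 1.118 × 10⁻⁵ × 17.8 × N²
N² = 31,224.2 / (19.9004 × 10⁻⁵) = 156,902,374
N ≈ √156,902,374 ≈ 12,526.1

12530 RPM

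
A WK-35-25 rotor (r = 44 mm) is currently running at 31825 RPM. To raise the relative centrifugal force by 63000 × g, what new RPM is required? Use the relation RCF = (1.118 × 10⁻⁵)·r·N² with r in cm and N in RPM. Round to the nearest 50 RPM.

r = 44 mm = 4.4 cm
Current RCF = 1.118 × 10⁻⁵ × 4.4 × (31825)² = 1.118 × 10⁻⁵ × 4.4 × 1,012,830,625 ≈ 49,823.2 × g
Target RCF = 49,823.2 + 63,000 = 112,823.2 × g
N² = 112,823.2 / (4.9192 × 10⁻⁵) = 2,293,527,403
N ≈ √2,293,527,403 ≈ 47,890.8

47900 RPM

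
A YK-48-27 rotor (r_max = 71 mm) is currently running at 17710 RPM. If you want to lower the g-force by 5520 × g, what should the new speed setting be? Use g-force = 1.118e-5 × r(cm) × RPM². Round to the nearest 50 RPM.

r = 71 mm = 7.1 cm
Current RCF = 1.118 × 10⁻⁵ × 7.1 × (17710)² = 1.118 × 10⁻⁵ × 7.1 × 313,644,100 ≈ 24,896.4 × g
Target RCF = 24,896.4 − 5,520 = 19,376.4 × g
N² = 19,376.4 / (7.9378 × 10⁻⁵) = 244,102,900
N ≈ √244,102,900 ≈ 15,623.8

≈ 15600 RPM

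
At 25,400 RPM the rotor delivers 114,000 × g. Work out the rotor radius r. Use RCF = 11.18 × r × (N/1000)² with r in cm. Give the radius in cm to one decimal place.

RCF = 11.18 × r × (N/1000)²
114000 = 11.18 × r × (25.4)²
r = 114000 / (11.18 × 645.16) = 114000 / 7212.889 ≈ 15.805 cm

r ≈ 15.8 cm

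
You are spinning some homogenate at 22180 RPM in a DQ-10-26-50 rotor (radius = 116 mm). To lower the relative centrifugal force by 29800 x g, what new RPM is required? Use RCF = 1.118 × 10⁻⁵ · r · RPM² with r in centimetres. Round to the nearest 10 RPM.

r = 116 mm = 11.6 cm
Current RCF = 1.118 × 10⁻⁵ × 11.6 × (22180)² = 1.118 × 10⁻⁵ × 11.6 × 491,952,400 ≈ 63,800.3 × g
Target RCF = 63,800.3 − 29,800 = 34,000.3 × g
N² = 34,000.3 / (12.9688 × 10⁻⁵) = 262,169,977
N ≈ √262,169,977 ≈ 16,191.7

N₂ ≈ 16190 RPM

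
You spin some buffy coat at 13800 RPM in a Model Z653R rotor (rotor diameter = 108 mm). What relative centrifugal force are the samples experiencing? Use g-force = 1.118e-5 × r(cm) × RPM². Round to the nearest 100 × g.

11500 × g

r = 108 mm / 2 = 54 mm = 5.4 cm
RCF = 1.118 × 10⁻⁵ × 5.4 × (13800)² = 1.118 × 10⁻⁵ × 5.4 × 190,440,000 ≈ 11,497.2 × g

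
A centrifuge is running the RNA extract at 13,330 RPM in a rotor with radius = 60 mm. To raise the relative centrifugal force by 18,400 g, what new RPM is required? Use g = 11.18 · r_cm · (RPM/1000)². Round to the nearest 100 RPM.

≈ 21300 RPM

r = 60 mm = 6.0 cm
Current RCF = 11.18 × 6 × (13.33)² = 11.18 × 6 × 177.6889 ≈ 11,919.4 × g
Target RCF = 11,919.4 + 18,400 = 30,319.4 × g
(N/1000)² = 30,319.4 / 67.08 = 451.9887
N = 1000 × √451.9887 ≈ 21,260.0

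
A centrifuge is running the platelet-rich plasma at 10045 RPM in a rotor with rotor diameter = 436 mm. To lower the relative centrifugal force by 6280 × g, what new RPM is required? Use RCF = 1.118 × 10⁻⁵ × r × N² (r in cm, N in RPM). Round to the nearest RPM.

N₂ ≈ 8668 RPM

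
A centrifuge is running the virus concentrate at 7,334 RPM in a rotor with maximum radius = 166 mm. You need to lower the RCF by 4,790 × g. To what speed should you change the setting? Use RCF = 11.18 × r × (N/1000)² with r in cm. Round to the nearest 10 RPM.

N₂ ≈ 5290 RPM

r = 166 mm = 16.6 cm
Current RCF = 11.18 × 16.6 × (7.334)² = 11.18 × 16.6 × 53.787556 ≈ 9,982.3 × g
Target RCF = 9,982.3 − 4,790 = 5,192.3 × g
(N/1000)² = 5,192.3 / 185.588 = 27.97756
N = 1000 × √27.97756 ≈ 5,289.4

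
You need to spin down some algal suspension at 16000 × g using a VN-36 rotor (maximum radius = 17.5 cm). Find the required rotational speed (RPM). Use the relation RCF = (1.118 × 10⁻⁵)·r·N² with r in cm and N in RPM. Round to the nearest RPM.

≈ 9043 RPM

16,000 = 1.118 × 10⁻⁵ × 17.5 × N²
N² = 16,000 / (19.565 × 10⁻⁵) = 81,778,686
N ≈ √81,778,686 ≈ 9,043.2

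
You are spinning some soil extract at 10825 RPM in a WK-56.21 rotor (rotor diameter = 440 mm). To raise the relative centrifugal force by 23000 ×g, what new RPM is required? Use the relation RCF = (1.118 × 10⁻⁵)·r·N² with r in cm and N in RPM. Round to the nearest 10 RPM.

r = 440 mm / 2 = 220 mm = 22 cm
Current RCF = 1.118 × 10⁻⁵ × 22 × (10825)² = 1.118 × 10⁻⁵ × 22 × 117,180,625 ≈ 28,821.7 × g
Target RCF = 28,821.7 + 23,000 = 51,821.7 × g
N² = 51,821.7 / (24.596 × 10⁻⁵) = 210,691,576
N ≈ √210,691,576 ≈ 14,515.2

N₂ ≈ 14520 RPM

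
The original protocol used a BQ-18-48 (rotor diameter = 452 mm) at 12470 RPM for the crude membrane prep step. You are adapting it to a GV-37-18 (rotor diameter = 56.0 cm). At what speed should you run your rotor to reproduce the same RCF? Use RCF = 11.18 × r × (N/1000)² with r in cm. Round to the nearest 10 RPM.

11200 RPM

Original rotor: r = 452 mm / 2 = 226 mm = 22.6 cm
RCF_original = 11.18 × 22.6 × (12.47)² = 11.18 × 22.6 × 155.5009 ≈ 39,290.1 × g
Your rotor: r = 56.0 / 2 = 28 cm
39,290.1 = 11.18 × 28 × (N/1000)²
(N/1000)² = 39,290.1 / 313.04 = 125.5114
N = 1000 × √125.5114 ≈ 11,203.2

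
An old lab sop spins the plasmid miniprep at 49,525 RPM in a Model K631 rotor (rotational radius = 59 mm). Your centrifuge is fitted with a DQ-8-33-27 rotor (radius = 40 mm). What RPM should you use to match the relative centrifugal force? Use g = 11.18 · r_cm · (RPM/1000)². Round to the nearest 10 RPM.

60150 RPM

Original rotor: r = 59 mm = 5.9 cm
RCF_original = 11.18 × 5.9 × (49.525)² = 11.18 × 5.9 × 2,452.725625 ≈ 161,786.7 × g
Your rotor: r = 40 mm = 4.0 cm
161,786.7 = 11.18 × 4 × (N/1000)²
(N/1000)² = 161,786.7 / 44.72 = 3617.771
N = 1000 × √3617.771 ≈ 60,147.9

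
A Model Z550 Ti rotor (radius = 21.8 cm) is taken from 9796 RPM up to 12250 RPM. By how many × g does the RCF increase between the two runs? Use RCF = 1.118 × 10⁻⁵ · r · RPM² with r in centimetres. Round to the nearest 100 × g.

13200 × g

RCF₁ = 1.118 × 10⁻⁵ × 21.8 × (9796)² = 1.118 × 10⁻⁵ × 21.8 × 95,961,616 ≈ 23,388.1 × g
RCF₂ = 1.118 × 10⁻⁵ × 21.8 × (12250)² = 1.118 × 10⁻⁵ × 21.8 × 150,062,500 ≈ 36,573.8 × g
Increase = 36,573.8 − 23,388.1 = 13,185.7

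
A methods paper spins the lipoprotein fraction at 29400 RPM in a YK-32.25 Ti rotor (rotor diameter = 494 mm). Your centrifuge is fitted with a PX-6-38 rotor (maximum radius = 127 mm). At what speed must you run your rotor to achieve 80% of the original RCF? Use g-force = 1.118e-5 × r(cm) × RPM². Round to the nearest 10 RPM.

≈ 36670 RPM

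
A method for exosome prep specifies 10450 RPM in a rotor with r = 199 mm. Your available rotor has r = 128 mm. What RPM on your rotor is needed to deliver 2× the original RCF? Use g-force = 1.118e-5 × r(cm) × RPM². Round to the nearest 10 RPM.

≈ 18430 RPM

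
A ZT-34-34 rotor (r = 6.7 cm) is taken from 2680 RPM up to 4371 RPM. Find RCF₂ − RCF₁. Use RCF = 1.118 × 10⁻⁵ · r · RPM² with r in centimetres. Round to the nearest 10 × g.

890 ×g

RCF₁ = 1.118 × 10⁻⁵ × 6.7 × (2680)² = 1.118 × 10⁻⁵ × 6.7 × 7,182,400 ≈ 538 × g
RCF₂ = 1.118 × 10⁻⁵ × 6.7 × (4371)² = 1.118 × 10⁻⁵ × 6.7 × 19,105,641 ≈ 1,431.1 × g
Increase = 1,431.1 − 538 = 893.1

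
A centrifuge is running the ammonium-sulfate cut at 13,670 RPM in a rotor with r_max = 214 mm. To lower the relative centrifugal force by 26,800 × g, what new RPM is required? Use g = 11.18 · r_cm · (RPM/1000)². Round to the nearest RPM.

r = 214 mm = 21.4 cm
Current RCF = 11.18 × 21.4 × (13.67)² = 11.18 × 21.4 × 186.8689 ≈ 44,708.8 × g
Target RCF = 44,708.8 − 26,800 = 17,908.8 × g
(N/1000)² = 17,908.8 / 239.252 = 74.85329
N = 1000 × √74.85329 ≈ 8,651.8

N₂ ≈ 8652 RPM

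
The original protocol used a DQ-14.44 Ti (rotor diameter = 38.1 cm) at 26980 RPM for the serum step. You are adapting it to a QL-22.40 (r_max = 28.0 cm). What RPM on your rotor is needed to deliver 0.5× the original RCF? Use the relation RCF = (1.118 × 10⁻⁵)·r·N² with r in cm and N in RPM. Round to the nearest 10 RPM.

≈ 15740 RPM

Original rotor: r = 38.1 / 2 = 19.05 cm
RCF = 1.118 × 10⁻⁵ × r × N²
RCF_original = 1.118 × 10⁻⁵ × 19.05 × (26980)² = 1.118 × 10⁻⁵ × 19.05 × 727,920,400 ≈ 155,031.8 × g
Target RCF = 0.5 × 155,031.8 ≈ 77,515.9 × g
77,515.9 = 1.118 × 10⁻⁵ × 28 × N²
N² = 77,515.9 / (31.304 × 10⁻⁵) = 247,622,987
N ≈ √247,622,987 ≈ 15,736.0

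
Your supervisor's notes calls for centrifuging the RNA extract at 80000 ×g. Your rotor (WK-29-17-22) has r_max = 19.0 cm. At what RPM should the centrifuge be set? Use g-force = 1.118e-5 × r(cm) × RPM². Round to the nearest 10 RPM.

19410 RPM

RCF = 1.118 × 10⁻⁵ × r × N²
80,000 = 1.118 × 10⁻⁵ × 19 × N²
N² = 80,000 / (21.242 × 10⁻⁵) = 376,612,372
N ≈ √376,612,372 ≈ 19,406.5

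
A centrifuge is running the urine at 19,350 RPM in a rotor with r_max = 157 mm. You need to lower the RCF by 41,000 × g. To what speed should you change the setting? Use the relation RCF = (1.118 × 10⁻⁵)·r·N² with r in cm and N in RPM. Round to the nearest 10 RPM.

r = 157 mm = 15.7 cm
Current RCF = 1.118 × 10⁻⁵ × 15.7 × (19350)² = 1.118 × 10⁻⁵ × 15.7 × 374,422,500 ≈ 65,720.9 × g
Target RCF = 65,720.9 − 41,000 = 24,720.9 × g
N² = 24,720.9 / (17.5526 × 10⁻⁵) = 140,838,964
N ≈ √140,838,964 ≈ 11,867.6

N₂ ≈ 11870 RPM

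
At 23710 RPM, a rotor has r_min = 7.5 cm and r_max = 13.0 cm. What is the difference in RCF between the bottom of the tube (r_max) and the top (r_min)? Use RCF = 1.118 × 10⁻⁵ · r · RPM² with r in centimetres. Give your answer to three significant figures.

≈ 34600 × g

RCF_max = 1.118 × 10⁻⁵ × 13 × (23710)² = 1.118 × 10⁻⁵ × 13 × 562,164,100 ≈ 81,704.9 × g
RCF_min = 1.118 × 10⁻⁵ × 7.5 × (23710)² = 1.118 × 10⁻⁵ × 7.5 × 562,164,100 ≈ 47,137.5 × g
ΔRCF = 81,704.9 − 47,137.5 = 34,567.4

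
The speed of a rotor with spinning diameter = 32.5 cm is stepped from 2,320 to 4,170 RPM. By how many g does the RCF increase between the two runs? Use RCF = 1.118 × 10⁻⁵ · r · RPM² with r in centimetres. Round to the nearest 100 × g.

≈ 2200 g

r = 32.5 / 2 = 16.25 cm
RCF₁ = 1.118 × 10⁻⁵ × 16.25 × (2320)² = 1.118 × 10⁻⁵ × 16.25 × 5,382,400 ≈ 977.8 × g
RCF₂ = 1.118 × 10⁻⁵ × 16.25 × (4170)² = 1.118 × 10⁻⁵ × 16.25 × 17,388,900 ≈ 3,159.1 × g
Increase = 3,159.1 − 977.8 = 2,181.3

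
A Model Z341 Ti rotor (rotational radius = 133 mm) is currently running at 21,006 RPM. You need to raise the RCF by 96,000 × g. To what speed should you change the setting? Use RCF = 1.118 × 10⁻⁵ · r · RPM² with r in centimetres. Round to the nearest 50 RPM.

r = 133 mm = 13.3 cm
Current RCF = 1.118 × 10⁻⁵ × 13.3 × (21006)² = 1.118 × 10⁻⁵ × 13.3 × 441,252,036 ≈ 65,611.5 × g
Target RCF = 65,611.5 + 96,000 = 161,611.5 × g
N² = 161,611.5 / (14.8694 × 10⁻⁵) = 1,086,873,041
N ≈ √1,086,873,041 ≈ 32,967.8

N₂ ≈ 32950 RPM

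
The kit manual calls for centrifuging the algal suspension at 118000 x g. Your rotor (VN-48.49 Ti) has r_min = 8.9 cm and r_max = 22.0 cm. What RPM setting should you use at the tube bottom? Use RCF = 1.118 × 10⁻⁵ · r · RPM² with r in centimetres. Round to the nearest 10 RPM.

Use r_max = 22.0 cm.
118,000 = 1.118 × 10⁻⁵ × 22 × N²
N² = 118,000 / (24.596 × 10⁻⁵) = 479,752,805
N ≈ √479,752,805 ≈ 21,903.3

N ≈ 21900 RPM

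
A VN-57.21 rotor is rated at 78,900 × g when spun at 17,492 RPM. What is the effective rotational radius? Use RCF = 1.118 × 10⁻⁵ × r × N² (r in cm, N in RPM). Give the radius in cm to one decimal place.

≈ 23.1 cm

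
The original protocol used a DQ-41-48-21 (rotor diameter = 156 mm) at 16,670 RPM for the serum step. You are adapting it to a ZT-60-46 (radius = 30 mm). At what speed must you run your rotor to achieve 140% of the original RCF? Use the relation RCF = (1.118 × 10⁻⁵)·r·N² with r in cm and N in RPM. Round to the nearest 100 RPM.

31800 RPM

Original rotor: r = 156 mm / 2 = 78 mm = 7.8 cm
RCF = 1.118 × 10⁻⁵ × r × N²
RCF_original = 1.118 × 10⁻⁵ × 7.8 × (16670)² = 1.118 × 10⁻⁵ × 7.8 × 277,888,900 ≈ 24,233 × g
Target RCF = 1.4 × 24,233 ≈ 33,926.2 × g
Your rotor: r = 30 mm = 3.0 cm
33,926.2 = 1.118 × 10⁻⁵ × 3 × N²
N² = 33,926.2 / (3.354 × 10⁻⁵) = 1,011,514,609
N ≈ √1,011,514,609 ≈ 31,804.3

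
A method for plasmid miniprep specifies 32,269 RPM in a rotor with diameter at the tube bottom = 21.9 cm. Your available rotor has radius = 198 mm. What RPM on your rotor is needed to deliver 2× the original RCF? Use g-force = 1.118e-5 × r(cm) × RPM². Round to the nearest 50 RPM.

Original rotor: r = 21.9 / 2 = 10.95 cm
RCF = 1.118 × 10⁻⁵ × r × N²
RCF_original = 1.118 × 10⁻⁵ × 10.95 × (32269)² = 1.118 × 10⁻⁵ × 10.95 × 1,041,288,361 ≈ 127,475.6 × g
Target RCF = 2 × 127,475.6 ≈ 254,951.2 × g
Your rotor: r = 198 mm = 19.8 cm
254,951.2 = 1.118 × 10⁻⁵ × 19.8 × N²
N² = 254,951.2 / (22.1364 × 10⁻⁵) = 1,151,728,375
N ≈ √1,151,728,375 ≈ 33,937.1

33950 RPM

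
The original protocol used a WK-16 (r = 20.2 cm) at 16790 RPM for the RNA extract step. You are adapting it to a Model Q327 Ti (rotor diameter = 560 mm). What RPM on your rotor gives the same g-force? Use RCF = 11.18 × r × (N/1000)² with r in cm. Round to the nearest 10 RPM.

RCF_original = 11.18 × 20.2 × (16.79)² = 11.18 × 20.2 × 281.9041 ≈ 63,664.1 × g
Your rotor: r = 560 mm / 2 = 280 mm = 28 cm
63,664.1 = 11.18 × 28 × (N/1000)²
(N/1000)² = 63,664.1 / 313.04 = 203.3737
N = 1000 × √203.3737 ≈ 14,260.9

≈ 14260 RPM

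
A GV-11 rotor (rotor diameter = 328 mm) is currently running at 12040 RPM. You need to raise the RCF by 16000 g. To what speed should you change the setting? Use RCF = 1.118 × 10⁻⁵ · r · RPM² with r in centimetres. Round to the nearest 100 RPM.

r = 328 mm / 2 = 164 mm = 16.4 cm
Current RCF = 1.118 × 10⁻⁵ × 16.4 × (12040)² = 1.118 × 10⁻⁵ × 16.4 × 144,961,600 ≈ 26,579 × g
Target RCF = 26,579 + 16,000 = 42,579 × g
N² = 42,579 / (18.3352 × 10⁻⁵) = 232,225,446
N ≈ √232,225,446 ≈ 15,238.9

15200 RPM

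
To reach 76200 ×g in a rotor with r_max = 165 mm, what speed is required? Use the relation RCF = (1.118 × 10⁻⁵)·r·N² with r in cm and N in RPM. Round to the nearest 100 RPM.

≈ 20300 RPM

r = 165 mm = 16.5 cm
RCF = 1.118 × 10⁻⁵ × r × N²
76,200 = 1.118 × 10⁻⁵ × 16.5 × N²
N² = 76,200 / (18.447 × 10⁻⁵) = 413,075,297
N ≈ √413,075,297 ≈ 20,324.3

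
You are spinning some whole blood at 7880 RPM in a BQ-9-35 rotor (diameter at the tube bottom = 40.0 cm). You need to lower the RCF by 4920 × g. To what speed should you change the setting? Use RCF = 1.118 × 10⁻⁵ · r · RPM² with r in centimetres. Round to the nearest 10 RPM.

r = 40.0 / 2 = 20 cm
Current RCF = 1.118 × 10⁻⁵ × 20 × (7880)² = 1.118 × 10⁻⁵ × 20 × 62,094,400 ≈ 13,884.3 × g
Target RCF = 13,884.3 − 4,920 = 8,964.3 × g
N² = 8,964.3 / (22.36 × 10⁻⁵) = 40,090,787
N ≈ √40,090,787 ≈ 6,331.7

6330 RPM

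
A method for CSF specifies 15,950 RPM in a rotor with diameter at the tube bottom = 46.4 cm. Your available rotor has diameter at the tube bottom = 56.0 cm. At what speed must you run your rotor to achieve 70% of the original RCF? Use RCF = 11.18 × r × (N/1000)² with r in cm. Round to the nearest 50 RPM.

≈ 12150 RPM

Original rotor: r = 46.4 / 2 = 23.2 cm
RCF = 11.18 × r × (N/1000)²
RCF_original = 11.18 × 23.2 × (15.95)² = 11.18 × 23.2 × 254.4025 ≈ 65,985.9 × g
Target RCF = 0.7 × 65,985.9 ≈ 46,190.1 × g
Your rotor: r = 56.0 / 2 = 28 cm
46,190.1 = 11.18 × 28 × (N/1000)²
(N/1000)² = 46,190.1 / 313.04 = 147.5533
N = 1000 × √147.5533 ≈ 12,147.2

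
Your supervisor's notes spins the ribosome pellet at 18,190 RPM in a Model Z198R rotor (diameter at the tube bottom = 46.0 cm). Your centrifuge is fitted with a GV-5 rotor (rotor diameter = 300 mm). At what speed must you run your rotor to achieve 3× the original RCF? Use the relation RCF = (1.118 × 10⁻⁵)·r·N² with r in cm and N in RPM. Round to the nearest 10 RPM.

39010 RPM

Original rotor: r = 46.0 / 2 = 23 cm
RCF = 1.118 × 10⁻⁵ × r × N²
RCF_original = 1.118 × 10⁻⁵ × 23 × (18190)² = 1.118 × 10⁻⁵ × 23 × 330,876,100 ≈ 85,081.5 × g
Target RCF = 3 × 85,081.5 ≈ 255,244.5 × g
Your rotor: r = 300 mm / 2 = 150 mm = 15 cm
255,244.5 = 1.118 × 10⁻⁵ × 15 × N²
N² = 255,244.5 / (16.77 × 10⁻⁵) = 1,522,030,411
N ≈ √1,522,030,411 ≈ 39,013.2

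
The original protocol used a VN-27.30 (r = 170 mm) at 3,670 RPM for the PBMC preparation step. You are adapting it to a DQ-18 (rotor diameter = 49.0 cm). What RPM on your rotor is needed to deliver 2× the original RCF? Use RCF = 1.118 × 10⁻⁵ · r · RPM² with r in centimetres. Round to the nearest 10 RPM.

Original rotor: r = 170 mm = 17.0 cm
RCF_original = 1.118 × 10⁻⁵ × 17 × (3670)² = 1.118 × 10⁻⁵ × 17 × 13,468,900 ≈ 2,559.9 × g
Target RCF = 2 × 2,559.9 ≈ 5,119.8 × g
Your rotor: r = 49.0 / 2 = 24.5 cm
5,119.8 = 1.118 × 10⁻⁵ × 24.5 × N²
N² = 5,119.8 / (27.391 × 10⁻⁵) = 18,691,541
N ≈ √18,691,541 ≈ 4,323.4

4320 RPM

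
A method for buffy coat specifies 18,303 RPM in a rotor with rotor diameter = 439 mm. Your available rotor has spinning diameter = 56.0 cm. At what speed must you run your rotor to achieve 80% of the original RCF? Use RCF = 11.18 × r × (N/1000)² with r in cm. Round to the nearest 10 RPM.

Original rotor: r = 439 mm / 2 = 219.5 mm = 21.95 cm
RCF_original = 11.18 × 21.95 × (18.303)² = 11.18 × 21.95 × 334.999809 ≈ 82,209.3 × g
Target RCF = 0.8 × 82,209.3 ≈ 65,767.4 × g
Your rotor: r = 56.0 / 2 = 28 cm
65,767.4 = 11.18 × 28 × (N/1000)²
(N/1000)² = 65,767.4 / 313.04 = 210.0926
N = 1000 × √210.0926 ≈ 14,494.6

≈ 14490 RPM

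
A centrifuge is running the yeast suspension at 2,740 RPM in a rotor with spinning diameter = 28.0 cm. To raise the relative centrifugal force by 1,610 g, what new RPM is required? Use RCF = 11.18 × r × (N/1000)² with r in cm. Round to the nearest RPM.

4218 RPM

r = 28.0 / 2 = 14 cm
Current RCF = 11.18 × 14 × (2.74)² = 11.18 × 14 × 7.5076 ≈ 1,175.1 × g
Target RCF = 1,175.1 + 1,610 = 2,785.1 × g
(N/1000)² = 2,785.1 / 156.52 = 17.79389
N = 1000 × √17.79389 ≈ 4,218.3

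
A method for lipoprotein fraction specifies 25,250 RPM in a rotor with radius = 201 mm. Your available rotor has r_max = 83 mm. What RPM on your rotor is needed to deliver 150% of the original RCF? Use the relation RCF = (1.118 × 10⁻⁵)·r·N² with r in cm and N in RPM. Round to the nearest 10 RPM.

Original rotor: r = 201 mm = 20.1 cm
RCF_original = 1.118 × 10⁻⁵ × 20.1 × (25250)² = 1.118 × 10⁻⁵ × 20.1 × 637,562,500 ≈ 143,271.8 × g
Target RCF = 1.5 × 143,271.8 ≈ 214,907.7 × g
Your rotor: r = 83 mm = 8.3 cm
214,907.7 = 1.118 × 10⁻⁵ × 8.3 × N²
N² = 214,907.7 / (9.2794 × 10⁻⁵) = 2,315,965,472
N ≈ √2,315,965,472 ≈ 48,124.5

48120 RPM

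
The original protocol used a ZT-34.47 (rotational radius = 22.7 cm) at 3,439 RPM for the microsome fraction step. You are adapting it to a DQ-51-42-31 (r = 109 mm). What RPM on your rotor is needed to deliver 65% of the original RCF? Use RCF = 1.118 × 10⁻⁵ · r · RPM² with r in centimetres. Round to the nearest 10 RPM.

4000 RPM

RCF_original = 1.118 × 10⁻⁵ × 22.7 × (3439)² = 1.118 × 10⁻⁵ × 22.7 × 11,826,721 ≈ 3,001.5 × g
Target RCF = 0.65 × 3,001.5 ≈ 1,951 × g
Your rotor: r = 109 mm = 10.9 cm
1,951 = 1.118 × 10⁻⁵ × 10.9 × N²
N² = 1,951 / (12.1862 × 10⁻⁵) = 16,009,913
N ≈ √16,009,913 ≈ 4,001.2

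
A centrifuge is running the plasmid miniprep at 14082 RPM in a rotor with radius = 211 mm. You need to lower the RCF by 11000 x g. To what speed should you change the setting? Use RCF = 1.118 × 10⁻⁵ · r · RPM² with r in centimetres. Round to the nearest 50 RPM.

r = 211 mm = 21.1 cm
Current RCF = 1.118 × 10⁻⁵ × 21.1 × (14082)² = 1.118 × 10⁻⁵ × 21.1 × 198,302,724 ≈ 46,779.2 × g
Target RCF = 46,779.2 − 11,000 = 35,779.2 × g
N² = 35,779.2 / (23.5898 × 10⁻⁵) = 151,672,333
N ≈ √151,672,333 ≈ 12,315.5

≈ 12300 RPM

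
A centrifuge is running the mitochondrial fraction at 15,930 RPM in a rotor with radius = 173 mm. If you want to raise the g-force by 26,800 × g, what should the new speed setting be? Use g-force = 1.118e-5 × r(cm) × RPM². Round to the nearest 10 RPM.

r = 173 mm = 17.3 cm
Current RCF = 1.118 × 10⁻⁵ × 17.3 × (15930)² = 1.118 × 10⁻⁵ × 17.3 × 253,764,900 ≈ 49,081.7 × g
Target RCF = 49,081.7 + 26,800 = 75,881.7 × g
N² = 75,881.7 / (19.3414 × 10⁻⁵) = 392,327,856
N ≈ √392,327,856 ≈ 19,807.3

19810 RPM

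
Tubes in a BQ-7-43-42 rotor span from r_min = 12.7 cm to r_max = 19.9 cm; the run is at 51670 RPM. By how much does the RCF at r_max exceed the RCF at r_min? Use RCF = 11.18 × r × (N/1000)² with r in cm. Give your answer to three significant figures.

ΔRCF = 11.18 × (r_max − r_min) × (N/1000)² = 11.18 × 7.2 × 2,669.7889 ≈ 214,907.3

215000 x g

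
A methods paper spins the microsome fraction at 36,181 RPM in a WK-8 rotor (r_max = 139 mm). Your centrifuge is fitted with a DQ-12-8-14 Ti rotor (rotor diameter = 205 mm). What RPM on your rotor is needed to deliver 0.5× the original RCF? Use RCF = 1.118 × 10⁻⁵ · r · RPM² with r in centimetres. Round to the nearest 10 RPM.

Original rotor: r = 139 mm = 13.9 cm
RCF_original = 1.118 × 10⁻⁵ × 13.9 × (36181)² = 1.118 × 10⁻⁵ × 13.9 × 1,309,064,761 ≈ 203,431.3 × g
Target RCF = 0.5 × 203,431.3 ≈ 101,715.6 × g
Your rotor: r = 205 mm / 2 = 102.5 mm = 10.25 cm
101,715.6 = 1.118 × 10⁻⁵ × 10.25 × N²
N² = 101,715.6 / (11.4595 × 10⁻⁵) = 887,609,407
N ≈ √887,609,407 ≈ 29,792.8

29790 RPM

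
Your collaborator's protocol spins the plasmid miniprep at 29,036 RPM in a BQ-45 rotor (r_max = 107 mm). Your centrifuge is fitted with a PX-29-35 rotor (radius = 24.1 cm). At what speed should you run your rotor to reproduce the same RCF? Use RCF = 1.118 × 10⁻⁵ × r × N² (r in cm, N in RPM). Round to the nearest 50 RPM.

Original rotor: r = 107 mm = 10.7 cm
RCF_original = 1.118 × 10⁻⁵ × 10.7 × (29036)² = 1.118 × 10⁻⁵ × 10.7 × 843,089,296 ≈ 100,855.4 × g
100,855.4 = 1.118 × 10⁻⁵ × 24.1 × N²
N² = 100,855.4 / (26.9438 × 10⁻⁵) = 374,317,654
N ≈ √374,317,654 ≈ 19,347.3

≈ 19350 RPM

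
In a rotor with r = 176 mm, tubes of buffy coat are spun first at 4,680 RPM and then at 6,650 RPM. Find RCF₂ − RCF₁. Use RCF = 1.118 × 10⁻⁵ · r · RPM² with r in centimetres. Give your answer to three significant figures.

≈ 4390 g

r = 176 mm = 17.6 cm
RCF₁ = 1.118 × 10⁻⁵ × 17.6 × (4680)² = 1.118 × 10⁻⁵ × 17.6 × 21,902,400 ≈ 4,309.7 × g
RCF₂ = 1.118 × 10⁻⁵ × 17.6 × (6650)² = 1.118 × 10⁻⁵ × 17.6 × 44,222,500 ≈ 8,701.6 × g
Increase = 8,701.6 − 4,309.7 = 4,391.9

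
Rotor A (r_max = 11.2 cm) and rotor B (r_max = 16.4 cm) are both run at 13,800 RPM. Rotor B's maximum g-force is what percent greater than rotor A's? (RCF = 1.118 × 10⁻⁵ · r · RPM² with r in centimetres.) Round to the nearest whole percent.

46%

At equal RPM, RCF scales linearly with r: ratio = 16.4 / 11.2 = 1.4643.
So rotor B delivers 46.4% more g-force.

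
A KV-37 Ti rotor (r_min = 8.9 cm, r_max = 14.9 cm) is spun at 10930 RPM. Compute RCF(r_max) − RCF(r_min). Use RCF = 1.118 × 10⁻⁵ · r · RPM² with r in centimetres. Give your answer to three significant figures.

RCF_max = 1.118 × 10⁻⁵ × 14.9 × (10930)² = 1.118 × 10⁻⁵ × 14.9 × 119,464,900 ≈ 19,900.7 × g
RCF_min = 1.118 × 10⁻⁵ × 8.9 × (10930)² = 1.118 × 10⁻⁵ × 8.9 × 119,464,900 ≈ 11,887 × g
ΔRCF = 19,900.7 − 11,887 = 8,013.7

8010 ×g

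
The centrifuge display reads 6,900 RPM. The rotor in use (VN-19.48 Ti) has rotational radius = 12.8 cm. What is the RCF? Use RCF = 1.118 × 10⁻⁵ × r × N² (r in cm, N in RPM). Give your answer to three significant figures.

6810 × g

RCF = 1.118 × 10⁻⁵ × 12.8 × (6900)² = 1.118 × 10⁻⁵ × 12.8 × 47,610,000 ≈ 6,813.2 × g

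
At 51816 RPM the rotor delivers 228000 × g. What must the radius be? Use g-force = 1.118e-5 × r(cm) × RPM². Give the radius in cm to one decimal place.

≈ 7.6 cm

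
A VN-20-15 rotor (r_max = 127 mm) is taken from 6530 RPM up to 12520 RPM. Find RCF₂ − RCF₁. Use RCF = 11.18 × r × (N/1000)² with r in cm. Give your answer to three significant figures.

16200 g

r = 127 mm = 12.7 cm
RCF₁ = 11.18 × 12.7 × (6.53)² = 11.18 × 12.7 × 42.6409 ≈ 6,054.4 × g
RCF₂ = 11.18 × 12.7 × (12.52)² = 11.18 × 12.7 × 156.7504 ≈ 22,256.4 × g
Increase = 22,256.4 − 6,054.4 = 16,202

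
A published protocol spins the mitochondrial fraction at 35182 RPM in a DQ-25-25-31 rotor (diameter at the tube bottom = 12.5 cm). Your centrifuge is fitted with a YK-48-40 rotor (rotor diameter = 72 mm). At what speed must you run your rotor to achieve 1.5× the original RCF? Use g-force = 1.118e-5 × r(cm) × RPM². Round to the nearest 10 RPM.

56770 RPM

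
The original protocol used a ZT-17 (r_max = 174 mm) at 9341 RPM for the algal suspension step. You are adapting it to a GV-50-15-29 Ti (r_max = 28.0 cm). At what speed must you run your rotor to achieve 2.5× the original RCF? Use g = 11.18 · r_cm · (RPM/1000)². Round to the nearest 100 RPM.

Original rotor: r = 174 mm = 17.4 cm
RCF = 11.18 × r × (N/1000)²
RCF_original = 11.18 × 17.4 × (9.341)² = 11.18 × 17.4 × 87.254281 ≈ 16,973.7 × g
Target RCF = 2.5 × 16,973.7 ≈ 42,434.2 × g
42,434.2 = 11.18 × 28 × (N/1000)²
(N/1000)² = 42,434.2 / 313.04 = 135.5552
N = 1000 × √135.5552 ≈ 11,642.8

≈ 11600 RPM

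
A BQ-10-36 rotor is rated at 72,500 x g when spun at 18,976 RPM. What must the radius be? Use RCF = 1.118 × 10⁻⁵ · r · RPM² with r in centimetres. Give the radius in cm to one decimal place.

≈ 18.0 cm

RCF = 1.118 × 10⁻⁵ × r × N²
72500 = 1.118 × 10⁻⁵ × r × (18976)²
r = 72500 / (1.118 × 10⁻⁵ × 360,088,576) = 72500 / 4025.79 ≈ 18.009 cm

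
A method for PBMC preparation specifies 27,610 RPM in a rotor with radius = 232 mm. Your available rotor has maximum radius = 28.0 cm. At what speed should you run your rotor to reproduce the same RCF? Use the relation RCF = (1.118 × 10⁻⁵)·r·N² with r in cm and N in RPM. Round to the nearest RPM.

≈ 25132 RPM

Original rotor: r = 232 mm = 23.2 cm
RCF = 1.118 × 10⁻⁵ × r × N²
RCF_original = 1.118 × 10⁻⁵ × 23.2 × (27610)² = 1.118 × 10⁻⁵ × 23.2 × 762,312,100 ≈ 197,725.5 × g
197,725.5 = 1.118 × 10⁻⁵ × 28 × N²
N² = 197,725.5 / (31.304 × 10⁻⁵) = 631,630,143
N ≈ √631,630,143 ≈ 25,132.3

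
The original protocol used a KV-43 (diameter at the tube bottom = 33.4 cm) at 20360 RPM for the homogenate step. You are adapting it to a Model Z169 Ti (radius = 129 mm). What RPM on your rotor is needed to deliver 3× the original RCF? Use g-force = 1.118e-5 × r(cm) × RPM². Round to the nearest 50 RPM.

Original rotor: r = 33.4 / 2 = 16.7 cm
RCF = 1.118 × 10⁻⁵ × r × N²
RCF_original = 1.118 × 10⁻⁵ × 16.7 × (20360)² = 1.118 × 10⁻⁵ × 16.7 × 414,529,600 ≈ 77,395.2 × g
Target RCF = 3 × 77,395.2 ≈ 232,185.6 × g
Your rotor: r = 129 mm = 12.9 cm
232,185.6 = 1.118 × 10⁻⁵ × 12.9 × N²
N² = 232,185.6 / (14.4222 × 10⁻⁵) = 1,609,918,043
N ≈ √1,609,918,043 ≈ 40,123.8

≈ 40100 RPM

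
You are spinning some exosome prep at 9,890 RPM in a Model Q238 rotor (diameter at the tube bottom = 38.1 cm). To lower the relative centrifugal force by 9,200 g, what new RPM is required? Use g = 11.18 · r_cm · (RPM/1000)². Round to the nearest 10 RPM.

≈ 7390 RPM

r = 38.1 / 2 = 19.05 cm
Current RCF = 11.18 × 19.05 × (9.89)² = 11.18 × 19.05 × 97.8121 ≈ 20,831.9 × g
Target RCF = 20,831.9 − 9,200 = 11,631.9 × g
(N/1000)² = 11,631.9 / 212.979 = 54.61524
N = 1000 × √54.61524 ≈ 7,390.2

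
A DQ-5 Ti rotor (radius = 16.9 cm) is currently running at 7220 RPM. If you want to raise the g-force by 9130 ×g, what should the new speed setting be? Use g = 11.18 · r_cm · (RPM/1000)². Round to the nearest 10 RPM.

Current RCF = 11.18 × 16.9 × (7.22)² = 11.18 × 16.9 × 52.1284 ≈ 9,849.2 × g
Target RCF = 9,849.2 + 9,130 = 18,979.2 × g
(N/1000)² = 18,979.2 / 188.942 = 100.4499
N = 1000 × √100.4499 ≈ 10,022.5

10020 RPM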